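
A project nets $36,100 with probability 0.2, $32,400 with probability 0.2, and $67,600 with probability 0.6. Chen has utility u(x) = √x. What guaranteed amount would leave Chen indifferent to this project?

E[u] = 0.2·√36100 + 0.2·√32400 + 0.6·√67600 = 0.2·190 + 0.2·180 + 0.6·260 = 230
CE = (230)² = 52900

$52,900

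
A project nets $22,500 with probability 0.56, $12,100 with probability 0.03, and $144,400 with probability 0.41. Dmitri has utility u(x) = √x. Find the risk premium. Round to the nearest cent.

$13,069.39

E[u] = 0.56·√22500 + 0.03·√12100 + 0.41·√144400 = 0.56·150 + 0.03·110 + 0.41·380 = 243.1
CE = (243.1)² = 59097.61
Risk premium = EV − CE = 72167 − 59097.61 = 13069.39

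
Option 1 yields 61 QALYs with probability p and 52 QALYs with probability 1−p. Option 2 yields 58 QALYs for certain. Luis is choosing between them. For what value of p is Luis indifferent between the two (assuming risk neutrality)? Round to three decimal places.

p = 0.667

p·61 + (1−p)·52 = 58
9p + 52 = 58
p = (58 − 52) / 9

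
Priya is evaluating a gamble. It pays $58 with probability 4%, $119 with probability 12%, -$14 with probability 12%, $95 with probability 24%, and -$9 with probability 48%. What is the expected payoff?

EV = 0.04 × 58 + 0.12 × 119 + 0.12 × (-14) + 0.24 × 95 + 0.48 × (-9) = 2.32 + 14.28 − 1.68 + 22.8 − 4.32 = 33.4

$33.40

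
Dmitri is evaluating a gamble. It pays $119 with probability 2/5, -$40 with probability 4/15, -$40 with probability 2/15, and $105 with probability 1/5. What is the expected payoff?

$52.60

EV = 2/5 × 119 + 4/15 × (-40) + 2/15 × (-40) + 1/5 × 105 = 47.6 − 10.6667 − 5.3333 + 21 = 52.6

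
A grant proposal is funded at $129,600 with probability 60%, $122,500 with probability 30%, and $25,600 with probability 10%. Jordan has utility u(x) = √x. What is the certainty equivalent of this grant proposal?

E[u] = 0.6·√129600 + 0.3·√122500 + 0.1·√25600 = 0.6·360 + 0.3·350 + 0.1·160 = 337
CE = (337)² = 113569

$113,569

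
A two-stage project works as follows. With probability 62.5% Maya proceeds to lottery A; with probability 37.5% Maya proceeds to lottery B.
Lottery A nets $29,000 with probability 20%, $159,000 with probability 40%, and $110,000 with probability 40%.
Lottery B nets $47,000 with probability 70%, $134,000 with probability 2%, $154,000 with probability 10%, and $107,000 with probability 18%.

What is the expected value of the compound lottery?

EV(A) = 0.2 × 29000 + 0.4 × 159000 + 0.4 × 110000 = 5800 + 63600 + 44000 = 113400
EV(B) = 0.7 × 47000 + 0.02 × 134000 + 0.1 × 154000 + 0.18 × 107000 = 32900 + 2680 + 15400 + 19260 = 70240
Overall = 0.625 × 113400 + 0.375 × 70240 = 70875 + 26340 = 97215

$97,215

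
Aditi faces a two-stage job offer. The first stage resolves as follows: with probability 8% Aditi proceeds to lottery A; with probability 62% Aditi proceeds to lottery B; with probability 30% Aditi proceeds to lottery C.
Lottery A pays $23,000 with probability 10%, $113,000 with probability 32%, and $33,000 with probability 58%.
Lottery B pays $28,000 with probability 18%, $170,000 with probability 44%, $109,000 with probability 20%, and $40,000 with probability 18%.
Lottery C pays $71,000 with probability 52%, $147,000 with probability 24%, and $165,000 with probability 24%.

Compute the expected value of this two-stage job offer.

EV(A) = 0.1 × 23000 + 0.32 × 113000 + 0.58 × 33000 = 2300 + 36160 + 19140 = 57600
EV(B) = 0.18 × 28000 + 0.44 × 170000 + 0.2 × 109000 + 0.18 × 40000 = 5040 + 74800 + 21800 + 7200 = 108840
EV(C) = 0.52 × 71000 + 0.24 × 147000 + 0.24 × 165000 = 36920 + 35280 + 39600 = 111800
Overall = 0.08 × 57600 + 0.62 × 108840 + 0.3 × 111800 = 4608 + 67480.8 + 33540 = 105628.8

$105,628.80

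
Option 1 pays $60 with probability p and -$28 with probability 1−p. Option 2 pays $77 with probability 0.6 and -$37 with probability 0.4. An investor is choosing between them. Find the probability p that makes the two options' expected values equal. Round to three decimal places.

p = 0.675

EV(Option 2) = 0.6 × 77 + 0.4 × (-37) = 46.2 − 14.8 = 31.4
p·60 + (1−p)·(-28) = 31.4
88p − 28 = 31.4
p = (31.4 + 28) / 88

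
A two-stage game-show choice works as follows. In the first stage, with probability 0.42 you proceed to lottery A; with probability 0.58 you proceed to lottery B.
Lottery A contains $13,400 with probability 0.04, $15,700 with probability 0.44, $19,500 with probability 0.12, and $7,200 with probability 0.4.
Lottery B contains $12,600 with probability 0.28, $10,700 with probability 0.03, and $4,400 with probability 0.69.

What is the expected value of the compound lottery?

$9,312.18

EV(A) = 0.04 × 13400 + 0.44 × 15700 + 0.12 × 19500 + 0.4 × 7200 = 536 + 6908 + 2340 + 2880 = 12664
EV(B) = 0.28 × 12600 + 0.03 × 10700 + 0.69 × 4400 = 3528 + 321 + 3036 = 6885
Overall = 0.42 × 12664 + 0.58 × 6885 = 5318.88 + 3993.3 = 9312.18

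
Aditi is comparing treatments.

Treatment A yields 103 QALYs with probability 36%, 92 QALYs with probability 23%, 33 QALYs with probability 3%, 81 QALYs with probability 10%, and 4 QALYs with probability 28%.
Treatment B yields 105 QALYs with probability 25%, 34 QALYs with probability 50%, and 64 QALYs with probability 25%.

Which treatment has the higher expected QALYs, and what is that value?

Treatment A = 0.36 × 103 + 0.23 × 92 + 0.03 × 33 + 0.1 × 81 + 0.28 × 4 = 37.08 + 21.16 + 0.99 + 8.1 + 1.12 = 68.45
Treatment B = 0.25 × 105 + 0.5 × 34 + 0.25 × 64 = 26.25 + 17 + 16 = 59.25

Treatment A (68.45 QALYs)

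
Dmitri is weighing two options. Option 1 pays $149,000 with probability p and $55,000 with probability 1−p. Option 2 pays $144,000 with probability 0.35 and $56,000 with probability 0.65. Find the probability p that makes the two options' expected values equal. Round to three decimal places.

EV(Option 2) = 0.35 × 144000 + 0.65 × 56000 = 50400 + 36400 = 86800
p·149000 + (1−p)·55000 = 86800
94000p + 55000 = 86800
p = (86800 − 55000) / 94000

p = 0.338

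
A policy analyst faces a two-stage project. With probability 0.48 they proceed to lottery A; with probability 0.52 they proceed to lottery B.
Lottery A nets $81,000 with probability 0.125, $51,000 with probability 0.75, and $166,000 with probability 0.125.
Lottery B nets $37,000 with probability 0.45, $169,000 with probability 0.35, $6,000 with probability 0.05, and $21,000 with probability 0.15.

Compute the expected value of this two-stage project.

$74,390

EV(A) = 0.125 × 81000 + 0.75 × 51000 + 0.125 × 166000 = 10125 + 38250 + 20750 = 69125
EV(B) = 0.45 × 37000 + 0.35 × 169000 + 0.05 × 6000 + 0.15 × 21000 = 16650 + 59150 + 300 + 3150 = 79250
Overall = 0.48 × 69125 + 0.52 × 79250 = 33180 + 41210 = 74390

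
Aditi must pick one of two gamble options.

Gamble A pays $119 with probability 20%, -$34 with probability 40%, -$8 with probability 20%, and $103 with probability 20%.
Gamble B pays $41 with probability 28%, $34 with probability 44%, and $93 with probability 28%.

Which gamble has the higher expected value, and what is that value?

Gamble B ($52.48)

Gamble A = 0.2 × 119 + 0.4 × (-34) + 0.2 × (-8) + 0.2 × 103 = 23.8 − 13.6 − 1.6 + 20.6 = 29.2
Gamble B = 0.28 × 41 + 0.44 × 34 + 0.28 × 93 = 11.48 + 14.96 + 26.04 = 52.48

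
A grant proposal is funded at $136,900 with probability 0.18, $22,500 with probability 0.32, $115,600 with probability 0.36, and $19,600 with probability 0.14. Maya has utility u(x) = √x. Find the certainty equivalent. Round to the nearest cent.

$65,843.56

E[u] = 0.18·√136900 + 0.32·√22500 + 0.36·√115600 + 0.14·√19600 = 0.18·370 + 0.32·150 + 0.36·340 + 0.14·140 = 256.6
CE = (256.6)² = 65843.56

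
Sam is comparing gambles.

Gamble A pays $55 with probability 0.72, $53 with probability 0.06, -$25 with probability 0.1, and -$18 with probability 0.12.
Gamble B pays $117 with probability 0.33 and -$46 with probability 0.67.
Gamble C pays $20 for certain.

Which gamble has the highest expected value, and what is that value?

Gamble A ($38.12)

Gamble A = 0.72 × 55 + 0.06 × 53 + 0.1 × (-25) + 0.12 × (-18) = 39.6 + 3.18 − 2.5 − 2.16 = 38.12
Gamble B = 0.33 × 117 + 0.67 × (-46) = 38.61 − 30.82 = 7.79
Gamble C: 20 (certain)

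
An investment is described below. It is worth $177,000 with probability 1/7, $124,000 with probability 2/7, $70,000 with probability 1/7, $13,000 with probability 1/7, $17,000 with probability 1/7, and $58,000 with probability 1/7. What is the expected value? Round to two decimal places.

EV = 1/7 × 177000 + 2/7 × 124000 + 1/7 × 70000 + 1/7 × 13000 + 1/7 × 17000 + 1/7 × 58000 = 25285.7143 + 35428.5714 + 10000 + 1857.1429 + 2428.5714 + 8285.7143 = 83285.7143

$83,285.71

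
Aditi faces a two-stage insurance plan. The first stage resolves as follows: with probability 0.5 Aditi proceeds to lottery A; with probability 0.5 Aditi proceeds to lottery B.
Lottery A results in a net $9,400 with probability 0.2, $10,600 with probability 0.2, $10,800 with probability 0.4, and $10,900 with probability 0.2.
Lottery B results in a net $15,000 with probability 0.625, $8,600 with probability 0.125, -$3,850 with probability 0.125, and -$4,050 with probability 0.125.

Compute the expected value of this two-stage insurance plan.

EV(A) = 0.2 × 9400 + 0.2 × 10600 + 0.4 × 10800 + 0.2 × 10900 = 1880 + 2120 + 4320 + 2180 = 10500
EV(B) = 0.625 × 15000 + 0.125 × 8600 + 0.125 × (-3850) + 0.125 × (-4050) = 9375 + 1075 − 481.25 − 506.25 = 9462.5
Overall = 0.5 × 10500 + 0.5 × 9462.5 = 5250 + 4731.25 = 9981.25

$9,981.25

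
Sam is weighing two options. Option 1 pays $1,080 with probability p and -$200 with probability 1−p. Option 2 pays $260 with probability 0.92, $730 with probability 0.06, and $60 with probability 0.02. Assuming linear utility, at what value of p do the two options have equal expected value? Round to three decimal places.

EV(Option 2) = 0.92 × 260 + 0.06 × 730 + 0.02 × 60 = 239.2 + 43.8 + 1.2 = 284.2
p·1080 + (1−p)·(-200) = 284.2
1280p − 200 = 284.2
p = (284.2 + 200) / 1280

p = 0.378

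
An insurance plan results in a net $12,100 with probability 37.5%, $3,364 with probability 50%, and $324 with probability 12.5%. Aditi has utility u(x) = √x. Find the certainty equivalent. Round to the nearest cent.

$5,256.25

E[u] = 0.375·√12100 + 0.5·√3364 + 0.125·√324 = 0.375·110 + 0.5·58 + 0.125·18 = 72.5
CE = (72.5)² = 5256.25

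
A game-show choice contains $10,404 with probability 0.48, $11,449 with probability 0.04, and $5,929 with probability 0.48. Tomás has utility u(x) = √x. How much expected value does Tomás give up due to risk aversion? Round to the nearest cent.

E[u] = 0.48·√10404 + 0.04·√11449 + 0.48·√5929 = 0.48·102 + 0.04·107 + 0.48·77 = 90.2
CE = (90.2)² = 8136.04
Risk premium = EV − CE = 8297.8 − 8136.04 = 161.76

$161.76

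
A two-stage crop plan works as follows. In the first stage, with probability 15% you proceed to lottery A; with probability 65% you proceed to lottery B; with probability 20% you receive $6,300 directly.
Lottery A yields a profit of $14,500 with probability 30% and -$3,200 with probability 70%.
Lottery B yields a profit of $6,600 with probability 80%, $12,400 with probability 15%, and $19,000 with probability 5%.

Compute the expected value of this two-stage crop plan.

$6,835

EV(A) = 0.3 × 14500 + 0.7 × (-3200) = 4350 − 2240 = 2110
EV(B) = 0.8 × 6600 + 0.15 × 12400 + 0.05 × 19000 = 5280 + 1860 + 950 = 8090
Branch C: 6300 (certain)
Overall = 0.15 × 2110 + 0.65 × 8090 + 0.2 × 6300 = 316.5 + 5258.5 + 1260 = 6835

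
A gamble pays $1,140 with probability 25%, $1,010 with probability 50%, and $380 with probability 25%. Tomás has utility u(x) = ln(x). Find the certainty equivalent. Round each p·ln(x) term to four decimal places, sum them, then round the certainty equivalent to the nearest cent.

E[u] = 0.25·ln(1140) + 0.5·ln(1010) + 0.25·ln(380) = 1.7597 + 3.4589 + 1.4850 = 6.7036
CE = e^6.7036 ≈ 815.34

$815.34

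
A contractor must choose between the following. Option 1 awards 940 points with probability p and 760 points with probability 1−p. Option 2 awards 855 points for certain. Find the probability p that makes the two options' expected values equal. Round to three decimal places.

p·940 + (1−p)·760 = 855
180p + 760 = 855
p = (855 − 760) / 180

p = 0.528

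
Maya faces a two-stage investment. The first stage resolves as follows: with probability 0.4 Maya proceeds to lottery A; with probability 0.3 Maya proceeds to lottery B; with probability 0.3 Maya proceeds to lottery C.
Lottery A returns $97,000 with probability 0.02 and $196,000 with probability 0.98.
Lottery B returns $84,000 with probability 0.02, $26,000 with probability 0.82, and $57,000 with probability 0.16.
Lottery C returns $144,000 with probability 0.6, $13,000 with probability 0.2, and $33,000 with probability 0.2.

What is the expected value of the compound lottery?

$115,924

EV(A) = 0.02 × 97000 + 0.98 × 196000 = 1940 + 192080 = 194020
EV(B) = 0.02 × 84000 + 0.82 × 26000 + 0.16 × 57000 = 1680 + 21320 + 9120 = 32120
EV(C) = 0.6 × 144000 + 0.2 × 13000 + 0.2 × 33000 = 86400 + 2600 + 6600 = 95600
Overall = 0.4 × 194020 + 0.3 × 32120 + 0.3 × 95600 = 77608 + 9636 + 28680 = 115924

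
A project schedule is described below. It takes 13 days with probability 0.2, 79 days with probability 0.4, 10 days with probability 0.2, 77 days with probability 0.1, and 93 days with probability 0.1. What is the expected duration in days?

53.2 days

EV = 0.2 × 13 + 0.4 × 79 + 0.2 × 10 + 0.1 × 77 + 0.1 × 93 = 2.6 + 31.6 + 2 + 7.7 + 9.3 = 53.2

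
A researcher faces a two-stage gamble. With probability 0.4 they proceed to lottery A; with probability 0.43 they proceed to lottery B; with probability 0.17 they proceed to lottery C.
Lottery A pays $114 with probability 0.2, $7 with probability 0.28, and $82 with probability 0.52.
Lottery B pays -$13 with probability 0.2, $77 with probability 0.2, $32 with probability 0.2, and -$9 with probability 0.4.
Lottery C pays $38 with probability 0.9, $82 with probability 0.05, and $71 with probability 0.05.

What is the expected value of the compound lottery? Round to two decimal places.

$40.78

EV(A) = 0.2 × 114 + 0.28 × 7 + 0.52 × 82 = 22.8 + 1.96 + 42.64 = 67.4
EV(B) = 0.2 × (-13) + 0.2 × 77 + 0.2 × 32 + 0.4 × (-9) = -2.6 + 15.4 + 6.4 − 3.6 = 15.6
EV(C) = 0.9 × 38 + 0.05 × 82 + 0.05 × 71 = 34.2 + 4.1 + 3.55 = 41.85
Overall = 0.4 × 67.4 + 0.43 × 15.6 + 0.17 × 41.85 = 26.96 + 6.708 + 7.1145 = 40.7825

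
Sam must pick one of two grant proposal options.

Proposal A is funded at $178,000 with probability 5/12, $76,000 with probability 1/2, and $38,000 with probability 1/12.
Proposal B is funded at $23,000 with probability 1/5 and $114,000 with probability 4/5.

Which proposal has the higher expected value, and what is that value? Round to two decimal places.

Proposal A ($115,333.33)

Proposal A = 5/12 × 178000 + 1/2 × 76000 + 1/12 × 38000 = 74166.6667 + 38000 + 3166.6667 = 115333.3333
Proposal B = 1/5 × 23000 + 4/5 × 114000 = 4600 + 91200 = 95800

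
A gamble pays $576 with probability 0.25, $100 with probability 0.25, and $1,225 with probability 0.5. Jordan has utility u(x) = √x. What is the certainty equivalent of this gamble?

E[u] = 0.25·√576 + 0.25·√100 + 0.5·√1225 = 0.25·24 + 0.25·10 + 0.5·35 = 26
CE = (26)² = 676

$676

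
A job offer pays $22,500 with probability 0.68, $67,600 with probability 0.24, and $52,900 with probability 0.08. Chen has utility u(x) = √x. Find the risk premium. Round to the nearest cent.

E[u] = 0.68·√22500 + 0.24·√67600 + 0.08·√52900 = 0.68·150 + 0.24·260 + 0.08·230 = 182.8
CE = (182.8)² = 33415.84
Risk premium = EV − CE = 35756 − 33415.84 = 2340.16

$2,340.16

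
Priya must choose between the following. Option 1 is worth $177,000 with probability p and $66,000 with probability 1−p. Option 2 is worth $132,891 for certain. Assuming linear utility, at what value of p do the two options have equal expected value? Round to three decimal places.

p·177000 + (1−p)·66000 = 132891
111000p + 66000 = 132891
p = (132891 − 66000) / 111000

p = 0.603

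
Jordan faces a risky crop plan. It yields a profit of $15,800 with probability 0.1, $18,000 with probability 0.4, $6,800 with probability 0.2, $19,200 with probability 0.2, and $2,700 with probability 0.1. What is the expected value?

EV = 0.1 × 15800 + 0.4 × 18000 + 0.2 × 6800 + 0.2 × 19200 + 0.1 × 2700 = 1580 + 7200 + 1360 + 3840 + 270 = 14250

$14,250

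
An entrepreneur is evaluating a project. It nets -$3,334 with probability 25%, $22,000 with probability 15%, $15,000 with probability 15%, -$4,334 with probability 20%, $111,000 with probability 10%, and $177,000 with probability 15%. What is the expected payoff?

EV = 0.25 × (-3334) + 0.15 × 22000 + 0.15 × 15000 + 0.2 × (-4334) + 0.1 × 111000 + 0.15 × 177000 = -833.5 + 3300 + 2250 − 866.8 + 11100 + 26550 = 41499.7

$41,499.70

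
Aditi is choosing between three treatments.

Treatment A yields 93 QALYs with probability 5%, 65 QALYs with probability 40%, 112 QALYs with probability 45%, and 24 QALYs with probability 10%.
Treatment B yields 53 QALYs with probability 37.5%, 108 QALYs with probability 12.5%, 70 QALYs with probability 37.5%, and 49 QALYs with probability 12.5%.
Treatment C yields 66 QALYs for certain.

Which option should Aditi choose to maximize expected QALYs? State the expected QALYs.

Treatment A = 0.05 × 93 + 0.4 × 65 + 0.45 × 112 + 0.1 × 24 = 4.65 + 26 + 50.4 + 2.4 = 83.45
Treatment B = 0.375 × 53 + 0.125 × 108 + 0.375 × 70 + 0.125 × 49 = 19.875 + 13.5 + 26.25 + 6.125 = 65.75
Treatment C: 66 (certain)

Treatment A (83.45 QALYs)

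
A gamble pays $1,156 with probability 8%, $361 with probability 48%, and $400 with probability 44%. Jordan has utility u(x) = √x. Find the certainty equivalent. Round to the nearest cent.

E[u] = 0.08·√1156 + 0.48·√361 + 0.44·√400 = 0.08·34 + 0.48·19 + 0.44·20 = 20.64
CE = (20.64)² = 426.0096

$426.01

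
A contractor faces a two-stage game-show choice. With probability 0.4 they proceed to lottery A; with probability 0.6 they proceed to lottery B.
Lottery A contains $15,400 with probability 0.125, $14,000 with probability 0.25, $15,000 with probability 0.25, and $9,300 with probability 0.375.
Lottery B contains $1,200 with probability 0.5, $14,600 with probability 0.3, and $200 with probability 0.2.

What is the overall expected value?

$8,077

EV(A) = 0.125 × 15400 + 0.25 × 14000 + 0.25 × 15000 + 0.375 × 9300 = 1925 + 3500 + 3750 + 3487.5 = 12662.5
EV(B) = 0.5 × 1200 + 0.3 × 14600 + 0.2 × 200 = 600 + 4380 + 40 = 5020
Overall = 0.4 × 12662.5 + 0.6 × 5020 = 5065 + 3012 = 8077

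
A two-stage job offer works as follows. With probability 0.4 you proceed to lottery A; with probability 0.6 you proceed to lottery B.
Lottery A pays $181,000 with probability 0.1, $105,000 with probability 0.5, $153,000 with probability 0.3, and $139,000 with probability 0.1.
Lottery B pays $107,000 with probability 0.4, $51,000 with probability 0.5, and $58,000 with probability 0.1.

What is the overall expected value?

$96,620

EV(A) = 0.1 × 181000 + 0.5 × 105000 + 0.3 × 153000 + 0.1 × 139000 = 18100 + 52500 + 45900 + 13900 = 130400
EV(B) = 0.4 × 107000 + 0.5 × 51000 + 0.1 × 58000 = 42800 + 25500 + 5800 = 74100
Overall = 0.4 × 130400 + 0.6 × 74100 = 52160 + 44460 = 96620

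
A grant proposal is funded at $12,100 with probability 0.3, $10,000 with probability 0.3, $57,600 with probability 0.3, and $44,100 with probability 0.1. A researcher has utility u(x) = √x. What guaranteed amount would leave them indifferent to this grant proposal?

E[u] = 0.3·√12100 + 0.3·√10000 + 0.3·√57600 + 0.1·√44100 = 0.3·110 + 0.3·100 + 0.3·240 + 0.1·210 = 156
CE = (156)² = 24336

$24,336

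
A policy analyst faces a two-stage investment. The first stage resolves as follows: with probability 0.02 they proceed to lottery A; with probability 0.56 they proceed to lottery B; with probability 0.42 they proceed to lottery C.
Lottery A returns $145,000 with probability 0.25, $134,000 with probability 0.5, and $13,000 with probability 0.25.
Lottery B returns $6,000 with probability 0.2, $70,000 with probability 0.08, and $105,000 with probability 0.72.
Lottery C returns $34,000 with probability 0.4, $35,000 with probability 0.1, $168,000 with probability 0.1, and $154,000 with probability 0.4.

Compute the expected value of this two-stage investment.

EV(A) = 0.25 × 145000 + 0.5 × 134000 + 0.25 × 13000 = 36250 + 67000 + 3250 = 106500
EV(B) = 0.2 × 6000 + 0.08 × 70000 + 0.72 × 105000 = 1200 + 5600 + 75600 = 82400
EV(C) = 0.4 × 34000 + 0.1 × 35000 + 0.1 × 168000 + 0.4 × 154000 = 13600 + 3500 + 16800 + 61600 = 95500
Overall = 0.02 × 106500 + 0.56 × 82400 + 0.42 × 95500 = 2130 + 46144 + 40110 = 88384

$88,384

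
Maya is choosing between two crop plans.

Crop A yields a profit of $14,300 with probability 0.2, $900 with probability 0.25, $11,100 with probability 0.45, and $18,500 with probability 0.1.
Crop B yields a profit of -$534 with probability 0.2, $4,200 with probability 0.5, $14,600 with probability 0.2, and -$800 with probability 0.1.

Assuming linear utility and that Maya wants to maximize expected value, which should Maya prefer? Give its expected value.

Crop A = 0.2 × 14300 + 0.25 × 900 + 0.45 × 11100 + 0.1 × 18500 = 2860 + 225 + 4995 + 1850 = 9930
Crop B = 0.2 × (-534) + 0.5 × 4200 + 0.2 × 14600 + 0.1 × (-800) = -106.8 + 2100 + 2920 − 80 = 4833.2

Crop A ($9,930)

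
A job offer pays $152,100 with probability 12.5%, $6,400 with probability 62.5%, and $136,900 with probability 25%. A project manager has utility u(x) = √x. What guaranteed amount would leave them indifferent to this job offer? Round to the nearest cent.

E[u] = 0.125·√152100 + 0.625·√6400 + 0.25·√136900 = 0.125·390 + 0.625·80 + 0.25·370 = 191.25
CE = (191.25)² = 36576.5625

$36,576.56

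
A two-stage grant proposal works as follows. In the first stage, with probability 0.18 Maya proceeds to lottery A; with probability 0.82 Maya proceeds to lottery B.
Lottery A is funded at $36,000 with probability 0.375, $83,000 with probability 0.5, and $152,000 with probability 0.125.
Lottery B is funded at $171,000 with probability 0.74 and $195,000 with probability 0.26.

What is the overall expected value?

EV(A) = 0.375 × 36000 + 0.5 × 83000 + 0.125 × 152000 = 13500 + 41500 + 19000 = 74000
EV(B) = 0.74 × 171000 + 0.26 × 195000 = 126540 + 50700 = 177240
Overall = 0.18 × 74000 + 0.82 × 177240 = 13320 + 145336.8 = 158656.8

$158,656.80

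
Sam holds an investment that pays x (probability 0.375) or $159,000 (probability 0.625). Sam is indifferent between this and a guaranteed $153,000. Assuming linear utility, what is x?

0.375·x + 0.625·159000 = 153000
0.375·x = 153000 − 99375 = 53625
x = 53625 / 0.375 = 143000

x = $143,000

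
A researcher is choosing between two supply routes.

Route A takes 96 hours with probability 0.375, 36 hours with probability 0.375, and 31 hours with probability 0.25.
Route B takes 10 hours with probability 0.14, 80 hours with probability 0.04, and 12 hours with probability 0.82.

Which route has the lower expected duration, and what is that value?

Route A = 0.375 × 96 + 0.375 × 36 + 0.25 × 31 = 36 + 13.5 + 7.75 = 57.25
Route B = 0.14 × 10 + 0.04 × 80 + 0.82 × 12 = 1.4 + 3.2 + 9.84 = 14.44

Route B (14.44 hours)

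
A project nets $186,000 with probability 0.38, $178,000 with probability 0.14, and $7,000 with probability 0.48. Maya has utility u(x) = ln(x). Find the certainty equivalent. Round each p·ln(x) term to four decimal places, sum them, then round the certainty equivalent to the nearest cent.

E[u] = 0.38·ln(186000) + 0.14·ln(178000) + 0.48·ln(7000) = 4.6107 + 1.6925 + 4.2498 = 10.5530
CE = e^10.5530 ≈ 38292.14

$38,292.14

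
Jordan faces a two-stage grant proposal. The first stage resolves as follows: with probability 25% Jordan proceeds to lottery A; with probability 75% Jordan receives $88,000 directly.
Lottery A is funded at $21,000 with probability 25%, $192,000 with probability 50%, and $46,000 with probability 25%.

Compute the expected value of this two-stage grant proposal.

EV(A) = 0.25 × 21000 + 0.5 × 192000 + 0.25 × 46000 = 5250 + 96000 + 11500 = 112750
Branch B: 88000 (certain)
Overall = 0.25 × 112750 + 0.75 × 88000 = 28187.5 + 66000 = 94187.5

$94,187.50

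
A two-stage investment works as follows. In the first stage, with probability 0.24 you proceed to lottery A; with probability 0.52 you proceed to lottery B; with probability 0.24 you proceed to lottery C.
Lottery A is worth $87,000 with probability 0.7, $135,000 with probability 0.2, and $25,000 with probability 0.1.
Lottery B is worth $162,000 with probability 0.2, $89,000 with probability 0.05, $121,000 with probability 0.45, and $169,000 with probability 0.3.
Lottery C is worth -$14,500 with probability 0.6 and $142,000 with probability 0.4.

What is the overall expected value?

EV(A) = 0.7 × 87000 + 0.2 × 135000 + 0.1 × 25000 = 60900 + 27000 + 2500 = 90400
EV(B) = 0.2 × 162000 + 0.05 × 89000 + 0.45 × 121000 + 0.3 × 169000 = 32400 + 4450 + 54450 + 50700 = 142000
EV(C) = 0.6 × (-14500) + 0.4 × 142000 = -8700 + 56800 = 48100
Overall = 0.24 × 90400 + 0.52 × 142000 + 0.24 × 48100 = 21696 + 73840 + 11544 = 107080

$107,080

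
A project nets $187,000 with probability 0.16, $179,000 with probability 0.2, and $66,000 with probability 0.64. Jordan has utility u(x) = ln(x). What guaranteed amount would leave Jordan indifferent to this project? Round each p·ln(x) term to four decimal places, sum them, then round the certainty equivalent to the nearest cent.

$95,177.61

E[u] = 0.16·ln(187000) + 0.2·ln(179000) + 0.64·ln(66000) = 1.9422 + 2.4190 + 7.1023 = 11.4635
CE = e^11.4635 ≈ 95177.61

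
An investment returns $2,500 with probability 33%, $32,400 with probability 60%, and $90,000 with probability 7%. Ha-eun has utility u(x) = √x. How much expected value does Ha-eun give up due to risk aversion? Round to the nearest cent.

$5,394.75

E[u] = 0.33·√2500 + 0.6·√32400 + 0.07·√90000 = 0.33·50 + 0.6·180 + 0.07·300 = 145.5
CE = (145.5)² = 21170.25
Risk premium = EV − CE = 26565 − 21170.25 = 5394.75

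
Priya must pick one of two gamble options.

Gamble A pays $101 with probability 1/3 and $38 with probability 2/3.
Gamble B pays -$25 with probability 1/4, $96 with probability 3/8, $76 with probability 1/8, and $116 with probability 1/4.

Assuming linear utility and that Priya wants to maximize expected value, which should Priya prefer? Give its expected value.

Gamble A = 1/3 × 101 + 2/3 × 38 = 33.6667 + 25.3333 = 59
Gamble B = 1/4 × (-25) + 3/8 × 96 + 1/8 × 76 + 1/4 × 116 = -6.25 + 36 + 9.5 + 29 = 68.25

Gamble B ($68.25)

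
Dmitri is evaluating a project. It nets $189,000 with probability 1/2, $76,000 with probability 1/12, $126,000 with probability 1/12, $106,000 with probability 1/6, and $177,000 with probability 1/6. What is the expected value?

EV = 1/2 × 189000 + 1/12 × 76000 + 1/12 × 126000 + 1/6 × 106000 + 1/6 × 177000 = 94500 + 6333.3333 + 10500 + 17666.6667 + 29500 = 158500

$158,500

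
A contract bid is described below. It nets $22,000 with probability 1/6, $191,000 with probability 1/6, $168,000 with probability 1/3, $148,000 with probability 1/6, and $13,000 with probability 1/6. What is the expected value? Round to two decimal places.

EV = 1/6 × 22000 + 1/6 × 191000 + 1/3 × 168000 + 1/6 × 148000 + 1/6 × 13000 = 3666.6667 + 31833.3333 + 56000 + 24666.6667 + 2166.6667 = 118333.3333

$118,333.33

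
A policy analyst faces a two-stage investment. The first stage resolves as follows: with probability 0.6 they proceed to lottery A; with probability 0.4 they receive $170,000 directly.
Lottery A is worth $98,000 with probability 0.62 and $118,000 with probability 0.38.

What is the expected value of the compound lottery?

$131,360

EV(A) = 0.62 × 98000 + 0.38 × 118000 = 60760 + 44840 = 105600
Branch B: 170000 (certain)
Overall = 0.6 × 105600 + 0.4 × 170000 = 63360 + 68000 = 131360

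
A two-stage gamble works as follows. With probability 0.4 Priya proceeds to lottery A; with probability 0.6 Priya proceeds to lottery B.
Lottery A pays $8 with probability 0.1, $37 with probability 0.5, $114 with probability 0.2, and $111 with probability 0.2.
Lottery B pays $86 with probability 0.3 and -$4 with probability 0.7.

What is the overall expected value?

$39.52

EV(A) = 0.1 × 8 + 0.5 × 37 + 0.2 × 114 + 0.2 × 111 = 0.8 + 18.5 + 22.8 + 22.2 = 64.3
EV(B) = 0.3 × 86 + 0.7 × (-4) = 25.8 − 2.8 = 23
Overall = 0.4 × 64.3 + 0.6 × 23 = 25.72 + 13.8 = 39.52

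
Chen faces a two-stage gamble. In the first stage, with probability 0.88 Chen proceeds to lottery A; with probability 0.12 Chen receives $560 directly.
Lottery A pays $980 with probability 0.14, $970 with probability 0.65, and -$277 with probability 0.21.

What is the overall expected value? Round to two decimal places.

EV(A) = 0.14 × 980 + 0.65 × 970 + 0.21 × (-277) = 137.2 + 630.5 − 58.17 = 709.53
Branch B: 560 (certain)
Overall = 0.88 × 709.53 + 0.12 × 560 = 624.3864 + 67.2 = 691.5864

$691.59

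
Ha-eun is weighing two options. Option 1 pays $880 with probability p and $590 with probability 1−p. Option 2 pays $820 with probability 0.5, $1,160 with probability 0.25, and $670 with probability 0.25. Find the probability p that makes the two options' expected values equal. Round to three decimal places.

EV(Option 2) = 0.5 × 820 + 0.25 × 1160 + 0.25 × 670 = 410 + 290 + 167.5 = 867.5
p·880 + (1−p)·590 = 867.5
290p + 590 = 867.5
p = (867.5 − 590) / 290

p = 0.957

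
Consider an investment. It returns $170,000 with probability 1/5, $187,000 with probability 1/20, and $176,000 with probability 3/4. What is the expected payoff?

$175,350

EV = 1/5 × 170000 + 1/20 × 187000 + 3/4 × 176000 = 34000 + 9350 + 132000 = 175350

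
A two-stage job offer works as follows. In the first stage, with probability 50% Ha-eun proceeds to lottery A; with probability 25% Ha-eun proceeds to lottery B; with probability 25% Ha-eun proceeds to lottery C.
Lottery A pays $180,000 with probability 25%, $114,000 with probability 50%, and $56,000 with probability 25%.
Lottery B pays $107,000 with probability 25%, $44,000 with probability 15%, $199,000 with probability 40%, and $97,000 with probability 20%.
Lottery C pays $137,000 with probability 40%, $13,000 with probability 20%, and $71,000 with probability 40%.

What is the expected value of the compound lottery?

$112,537.50

EV(A) = 0.25 × 180000 + 0.5 × 114000 + 0.25 × 56000 = 45000 + 57000 + 14000 = 116000
EV(B) = 0.25 × 107000 + 0.15 × 44000 + 0.4 × 199000 + 0.2 × 97000 = 26750 + 6600 + 79600 + 19400 = 132350
EV(C) = 0.4 × 137000 + 0.2 × 13000 + 0.4 × 71000 = 54800 + 2600 + 28400 = 85800
Overall = 0.5 × 116000 + 0.25 × 132350 + 0.25 × 85800 = 58000 + 33087.5 + 21450 = 112537.5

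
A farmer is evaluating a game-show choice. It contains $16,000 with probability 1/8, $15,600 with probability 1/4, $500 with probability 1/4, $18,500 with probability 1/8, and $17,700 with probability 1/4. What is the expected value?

EV = 1/8 × 16000 + 1/4 × 15600 + 1/4 × 500 + 1/8 × 18500 + 1/4 × 17700 = 2000 + 3900 + 125 + 2312.5 + 4425 = 12762.5

$12,762.50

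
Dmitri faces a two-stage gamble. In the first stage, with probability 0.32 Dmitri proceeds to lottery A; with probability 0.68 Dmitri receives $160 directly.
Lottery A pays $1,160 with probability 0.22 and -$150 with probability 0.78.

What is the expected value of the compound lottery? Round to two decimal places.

EV(A) = 0.22 × 1160 + 0.78 × (-150) = 255.2 − 117 = 138.2
Branch B: 160 (certain)
Overall = 0.32 × 138.2 + 0.68 × 160 = 44.224 + 108.8 = 153.024

$153.02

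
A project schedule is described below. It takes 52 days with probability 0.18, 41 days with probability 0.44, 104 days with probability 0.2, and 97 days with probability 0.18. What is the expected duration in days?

EV = 0.18 × 52 + 0.44 × 41 + 0.2 × 104 + 0.18 × 97 = 9.36 + 18.04 + 20.8 + 17.46 = 65.66

65.66 days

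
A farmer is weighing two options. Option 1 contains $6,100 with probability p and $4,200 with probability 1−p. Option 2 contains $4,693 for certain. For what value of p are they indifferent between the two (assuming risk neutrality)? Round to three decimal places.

p = 0.259

p·6100 + (1−p)·4200 = 4693
1900p + 4200 = 4693
p = (4693 − 4200) / 1900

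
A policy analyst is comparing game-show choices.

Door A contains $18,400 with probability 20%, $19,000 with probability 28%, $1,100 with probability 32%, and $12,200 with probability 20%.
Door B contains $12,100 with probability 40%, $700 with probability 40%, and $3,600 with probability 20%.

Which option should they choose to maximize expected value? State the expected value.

Door A ($11,792)

Door A = 0.2 × 18400 + 0.28 × 19000 + 0.32 × 1100 + 0.2 × 12200 = 3680 + 5320 + 352 + 2440 = 11792
Door B = 0.4 × 12100 + 0.4 × 700 + 0.2 × 3600 = 4840 + 280 + 720 = 5840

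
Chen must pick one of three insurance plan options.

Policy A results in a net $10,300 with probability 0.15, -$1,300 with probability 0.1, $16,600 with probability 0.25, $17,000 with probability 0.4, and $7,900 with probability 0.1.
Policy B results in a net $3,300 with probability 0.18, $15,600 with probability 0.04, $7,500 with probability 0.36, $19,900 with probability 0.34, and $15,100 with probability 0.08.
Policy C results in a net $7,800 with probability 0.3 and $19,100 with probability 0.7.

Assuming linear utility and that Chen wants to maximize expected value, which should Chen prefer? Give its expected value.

Policy C ($15,710)

Policy A = 0.15 × 10300 + 0.1 × (-1300) + 0.25 × 16600 + 0.4 × 17000 + 0.1 × 7900 = 1545 − 130 + 4150 + 6800 + 790 = 13155
Policy B = 0.18 × 3300 + 0.04 × 15600 + 0.36 × 7500 + 0.34 × 19900 + 0.08 × 15100 = 594 + 624 + 2700 + 6766 + 1208 = 11892
Policy C = 0.3 × 7800 + 0.7 × 19100 = 2340 + 13370 = 15710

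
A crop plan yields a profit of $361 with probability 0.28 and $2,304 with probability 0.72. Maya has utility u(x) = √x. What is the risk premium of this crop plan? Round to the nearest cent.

$169.55

E[u] = 0.28·√361 + 0.72·√2304 = 0.28·19 + 0.72·48 = 39.88
CE = (39.88)² = 1590.4144
Risk premium = EV − CE = 1759.96 − 1590.4144 = 169.5456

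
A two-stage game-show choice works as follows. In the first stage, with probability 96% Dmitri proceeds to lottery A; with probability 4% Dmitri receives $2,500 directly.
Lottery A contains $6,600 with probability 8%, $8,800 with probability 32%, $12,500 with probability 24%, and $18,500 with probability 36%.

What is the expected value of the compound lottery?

EV(A) = 0.08 × 6600 + 0.32 × 8800 + 0.24 × 12500 + 0.36 × 18500 = 528 + 2816 + 3000 + 6660 = 13004
Branch B: 2500 (certain)
Overall = 0.96 × 13004 + 0.04 × 2500 = 12483.84 + 100 = 12583.84

$12,583.84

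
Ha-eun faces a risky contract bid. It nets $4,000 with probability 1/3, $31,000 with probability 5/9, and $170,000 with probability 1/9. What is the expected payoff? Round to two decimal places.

EV = 1/3 × 4000 + 5/9 × 31000 + 1/9 × 170000 = 1333.3333 + 17222.2222 + 18888.8889 = 37444.4444

$37,444.44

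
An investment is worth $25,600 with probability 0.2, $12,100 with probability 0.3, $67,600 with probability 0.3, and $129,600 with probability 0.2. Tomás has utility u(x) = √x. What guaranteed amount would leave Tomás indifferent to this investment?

$46,225

E[u] = 0.2·√25600 + 0.3·√12100 + 0.3·√67600 + 0.2·√129600 = 0.2·160 + 0.3·110 + 0.3·260 + 0.2·360 = 215
CE = (215)² = 46225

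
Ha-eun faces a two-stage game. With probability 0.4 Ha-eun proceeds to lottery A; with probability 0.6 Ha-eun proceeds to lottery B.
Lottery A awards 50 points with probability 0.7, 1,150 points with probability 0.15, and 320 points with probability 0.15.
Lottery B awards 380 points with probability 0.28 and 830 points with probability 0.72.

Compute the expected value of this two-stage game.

524.6 points

EV(A) = 0.7 × 50 + 0.15 × 1150 + 0.15 × 320 = 35 + 172.5 + 48 = 255.5
EV(B) = 0.28 × 380 + 0.72 × 830 = 106.4 + 597.6 = 704
Overall = 0.4 × 255.5 + 0.6 × 704 = 102.2 + 422.4 = 524.6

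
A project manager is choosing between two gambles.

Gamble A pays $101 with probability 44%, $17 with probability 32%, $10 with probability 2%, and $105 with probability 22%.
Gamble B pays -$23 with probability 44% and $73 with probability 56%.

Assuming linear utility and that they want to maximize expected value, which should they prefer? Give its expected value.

Gamble A = 0.44 × 101 + 0.32 × 17 + 0.02 × 10 + 0.22 × 105 = 44.44 + 5.44 + 0.2 + 23.1 = 73.18
Gamble B = 0.44 × (-23) + 0.56 × 73 = -10.12 + 40.88 = 30.76

Gamble A ($73.18)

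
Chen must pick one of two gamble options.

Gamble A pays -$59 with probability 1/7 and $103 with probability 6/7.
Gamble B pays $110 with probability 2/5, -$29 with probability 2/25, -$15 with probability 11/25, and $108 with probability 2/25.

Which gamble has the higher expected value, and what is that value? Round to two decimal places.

Gamble A = 1/7 × (-59) + 6/7 × 103 = -8.4286 + 88.2857 = 79.8571
Gamble B = 2/5 × 110 + 2/25 × (-29) + 11/25 × (-15) + 2/25 × 108 = 44 − 2.32 − 6.6 + 8.64 = 43.72

Gamble A ($79.86)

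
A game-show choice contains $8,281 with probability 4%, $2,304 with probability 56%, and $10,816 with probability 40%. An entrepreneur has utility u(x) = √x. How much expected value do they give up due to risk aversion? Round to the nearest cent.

E[u] = 0.04·√8281 + 0.56·√2304 + 0.4·√10816 = 0.04·91 + 0.56·48 + 0.4·104 = 72.12
CE = (72.12)² = 5201.2944
Risk premium = EV − CE = 5947.88 − 5201.2944 = 746.5856

$746.59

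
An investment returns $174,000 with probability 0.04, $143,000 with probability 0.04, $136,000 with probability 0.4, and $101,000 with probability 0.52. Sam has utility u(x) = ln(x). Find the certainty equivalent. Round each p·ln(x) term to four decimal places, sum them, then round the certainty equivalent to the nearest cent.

E[u] = 0.04·ln(174000) + 0.04·ln(143000) + 0.4·ln(136000) + 0.52·ln(101000) = 0.4827 + 0.4748 + 4.7282 + 5.9919 = 11.6776
CE = e^11.6776 ≈ 117900.93

$117,900.93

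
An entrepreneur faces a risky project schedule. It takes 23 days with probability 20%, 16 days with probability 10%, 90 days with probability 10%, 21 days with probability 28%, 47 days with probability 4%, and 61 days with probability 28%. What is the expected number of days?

40.04 days

EV = 0.2 × 23 + 0.1 × 16 + 0.1 × 90 + 0.28 × 21 + 0.04 × 47 + 0.28 × 61 = 4.6 + 1.6 + 9 + 5.88 + 1.88 + 17.08 = 40.04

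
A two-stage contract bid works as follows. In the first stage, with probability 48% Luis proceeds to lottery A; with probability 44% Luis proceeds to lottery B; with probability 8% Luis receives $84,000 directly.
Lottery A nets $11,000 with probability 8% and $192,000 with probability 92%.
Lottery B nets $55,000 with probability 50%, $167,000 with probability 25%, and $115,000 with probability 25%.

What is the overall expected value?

$135,049.60

EV(A) = 0.08 × 11000 + 0.92 × 192000 = 880 + 176640 = 177520
EV(B) = 0.5 × 55000 + 0.25 × 167000 + 0.25 × 115000 = 27500 + 41750 + 28750 = 98000
Branch C: 84000 (certain)
Overall = 0.48 × 177520 + 0.44 × 98000 + 0.08 × 84000 = 85209.6 + 43120 + 6720 = 135049.6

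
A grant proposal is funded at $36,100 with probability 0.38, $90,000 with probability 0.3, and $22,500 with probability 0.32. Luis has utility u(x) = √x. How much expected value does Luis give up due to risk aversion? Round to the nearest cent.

E[u] = 0.38·√36100 + 0.3·√90000 + 0.32·√22500 = 0.38·190 + 0.3·300 + 0.32·150 = 210.2
CE = (210.2)² = 44184.04
Risk premium = EV − CE = 47918 − 44184.04 = 3733.96

$3,733.96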